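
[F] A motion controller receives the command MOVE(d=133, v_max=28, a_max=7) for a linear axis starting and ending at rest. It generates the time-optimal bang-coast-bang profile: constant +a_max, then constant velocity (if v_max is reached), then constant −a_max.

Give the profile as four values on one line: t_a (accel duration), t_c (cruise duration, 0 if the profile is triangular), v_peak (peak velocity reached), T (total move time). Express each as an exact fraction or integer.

v_max²/a_max = 28²/7 = 112
133 ≥ 112 so v_max reached
t_a = 28/7 = 4; v_peak = 28
d_cruise = 133 − 112 = 21; t_c = 21/28 = 3/4
T = 2·4 + 3/4 = 35/4

t_a=4 t_c=3/4 v_peak=28 T=35/4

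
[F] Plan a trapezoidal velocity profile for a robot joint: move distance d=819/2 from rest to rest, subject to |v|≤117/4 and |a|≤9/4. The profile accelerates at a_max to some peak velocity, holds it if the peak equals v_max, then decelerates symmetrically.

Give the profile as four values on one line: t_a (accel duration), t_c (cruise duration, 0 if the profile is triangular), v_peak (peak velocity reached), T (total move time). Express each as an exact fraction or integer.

t_a=13 t_c=1 v_peak=117/4 T=27

vₘ²/aₘ = (117/4)²/(9/4) = 1521/4
819/2 ≥ 1521/4 so v_max reached
t_a = (117/4)/(9/4) = 13; v_peak = 117/4
d_cruise = 819/2 − 1521/4 = 117/4; t_c = (117/4)/(117/4) = 1
T = 2·13 + 1 = 27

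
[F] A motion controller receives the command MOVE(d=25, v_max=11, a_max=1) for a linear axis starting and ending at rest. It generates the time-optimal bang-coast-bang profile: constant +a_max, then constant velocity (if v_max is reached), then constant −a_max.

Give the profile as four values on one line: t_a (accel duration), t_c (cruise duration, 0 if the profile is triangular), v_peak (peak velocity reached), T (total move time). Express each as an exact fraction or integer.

t_a=5 t_c=0 v_peak=5 T=10

(v_max)²/a_max = 11²/1 = 121
25 < 121 so t_c = 0
v_peak = √(25·1) = √25 = 5
t_a = 5/1 = 5; t_c = 0
T = 2·5 = 10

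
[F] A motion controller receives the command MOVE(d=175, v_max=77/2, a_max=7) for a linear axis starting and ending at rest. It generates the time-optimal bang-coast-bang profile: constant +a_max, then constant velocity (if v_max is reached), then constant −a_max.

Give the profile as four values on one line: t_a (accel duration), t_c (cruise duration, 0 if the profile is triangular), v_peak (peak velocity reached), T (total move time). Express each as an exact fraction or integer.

vₘ²/aₘ = (77/2)²/7 = 847/4
175 < 847/4 ⇒ no cruise
v_peak = √(175·7) = √1225 = 35
t_a = 35/7 = 5; t_c = 0
T = 2·5 = 10

t_a=5 t_c=0 v_peak=35 T=10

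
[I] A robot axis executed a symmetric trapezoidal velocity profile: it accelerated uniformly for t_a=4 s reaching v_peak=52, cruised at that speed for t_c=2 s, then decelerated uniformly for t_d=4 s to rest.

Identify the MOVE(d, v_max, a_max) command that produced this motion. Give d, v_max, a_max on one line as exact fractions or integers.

a_max = 52/4 = 13
d_a = ½·52·4 = 104; d_c = 52·2 = 104
d = 2·104 + 104 = 312
t_c = 2 > 0 → v_max = v_peak = 52

d=312 v_max=52 a_max=13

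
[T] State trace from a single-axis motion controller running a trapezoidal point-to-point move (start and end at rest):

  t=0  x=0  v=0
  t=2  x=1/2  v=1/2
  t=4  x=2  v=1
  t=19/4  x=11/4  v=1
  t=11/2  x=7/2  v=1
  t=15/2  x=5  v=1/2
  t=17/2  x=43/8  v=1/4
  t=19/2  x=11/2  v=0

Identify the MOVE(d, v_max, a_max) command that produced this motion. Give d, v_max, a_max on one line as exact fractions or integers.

d=11/2 v_max=1 a_max=1/4

final state: t=19/2, x=11/2, v=0 → d = 11/2
a_max = (1/2−0)/(2−0) = 1/4
max v = 1 over t∈[4,11/2] → v_max = 1
check: 1·(4+3/2) = 11/2 ✓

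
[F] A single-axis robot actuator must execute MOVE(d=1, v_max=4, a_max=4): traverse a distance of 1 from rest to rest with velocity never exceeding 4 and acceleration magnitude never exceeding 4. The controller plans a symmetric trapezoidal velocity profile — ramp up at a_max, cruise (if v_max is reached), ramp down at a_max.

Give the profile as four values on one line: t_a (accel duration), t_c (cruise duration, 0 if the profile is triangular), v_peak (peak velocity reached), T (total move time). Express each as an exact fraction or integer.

t_a=1/2 t_c=0 v_peak=2 T=1

vₘ²/aₘ = 4²/4 = 4
1 < 4 ⇒ no cruise
v_peak = √(1·4) = √4 = 2
t_a = 2/4 = 1/2; t_c = 0
T = 2·1/2 = 1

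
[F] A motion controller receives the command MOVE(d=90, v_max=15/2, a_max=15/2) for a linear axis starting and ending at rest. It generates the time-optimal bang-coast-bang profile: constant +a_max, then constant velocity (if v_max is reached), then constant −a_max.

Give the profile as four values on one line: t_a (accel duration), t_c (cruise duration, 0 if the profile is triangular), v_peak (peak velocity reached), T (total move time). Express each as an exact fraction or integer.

t_a=1 t_c=11 v_peak=15/2 T=13

(v_max)²/a_max = (15/2)²/(15/2) = 15/2
90 ≥ 15/2 → trapezoidal
t_a = (15/2)/(15/2) = 1; v_peak = 15/2
d_cruise = 90 − 15/2 = 165/2; t_c = (165/2)/(15/2) = 11
T = 2·1 + 11 = 13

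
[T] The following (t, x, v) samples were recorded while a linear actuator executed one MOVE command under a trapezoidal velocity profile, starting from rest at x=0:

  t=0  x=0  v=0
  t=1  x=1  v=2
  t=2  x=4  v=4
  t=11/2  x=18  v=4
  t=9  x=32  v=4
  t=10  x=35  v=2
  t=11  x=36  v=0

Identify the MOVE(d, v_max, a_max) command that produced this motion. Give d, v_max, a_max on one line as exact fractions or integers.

d=36 v_max=4 a_max=2

final state: t=11, x=36, v=0 → d = 36
a_max = (2−0)/(1−0) = 2
max v = 4 over t∈[2,9] → v_max = 4
check: 4·(2+7) = 36 ✓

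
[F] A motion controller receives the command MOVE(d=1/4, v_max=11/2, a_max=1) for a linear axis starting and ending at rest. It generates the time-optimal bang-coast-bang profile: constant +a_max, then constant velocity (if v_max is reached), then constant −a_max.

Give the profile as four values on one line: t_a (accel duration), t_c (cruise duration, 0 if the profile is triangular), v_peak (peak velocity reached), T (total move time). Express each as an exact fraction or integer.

t_a=1/2 t_c=0 v_peak=1/2 T=1

vₘ²/aₘ = (11/2)²/1 = 121/4
1/4 < 121/4 ⇒ no cruise
v_peak = √(1/4·1) = √(1/4) = 1/2
t_a = (1/2)/1 = 1/2; t_c = 0
T = 2·1/2 = 1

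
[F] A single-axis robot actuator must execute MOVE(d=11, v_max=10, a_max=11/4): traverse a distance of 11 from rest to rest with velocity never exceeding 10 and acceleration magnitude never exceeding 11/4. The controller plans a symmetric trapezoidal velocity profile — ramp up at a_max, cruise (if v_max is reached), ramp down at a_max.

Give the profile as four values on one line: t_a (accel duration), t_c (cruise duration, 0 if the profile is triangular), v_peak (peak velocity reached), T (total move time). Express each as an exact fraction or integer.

(v_max)²/a_max = 10²/(11/4) = 400/11
11 < 400/11 → triangular
v_peak = √(11·11/4) = √(121/4) = 11/2
t_a = (11/2)/(11/4) = 2; t_c = 0
T = 2·2 = 4

t_a=2 t_c=0 v_peak=11/2 T=4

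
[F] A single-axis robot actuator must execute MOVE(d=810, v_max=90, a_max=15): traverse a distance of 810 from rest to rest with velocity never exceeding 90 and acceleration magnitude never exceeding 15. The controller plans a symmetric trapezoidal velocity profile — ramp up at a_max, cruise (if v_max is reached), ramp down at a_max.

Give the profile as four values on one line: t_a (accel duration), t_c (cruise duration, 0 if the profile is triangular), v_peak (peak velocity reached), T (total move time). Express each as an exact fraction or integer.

t_a=6 t_c=3 v_peak=90 T=15

(v_max)²/a_max = 90²/15 = 540
810 ≥ 540 → trapezoidal
t_a = 90/15 = 6; v_peak = 90
d_cruise = 810 − 540 = 270; t_c = 270/90 = 3
T = 2·6 + 3 = 15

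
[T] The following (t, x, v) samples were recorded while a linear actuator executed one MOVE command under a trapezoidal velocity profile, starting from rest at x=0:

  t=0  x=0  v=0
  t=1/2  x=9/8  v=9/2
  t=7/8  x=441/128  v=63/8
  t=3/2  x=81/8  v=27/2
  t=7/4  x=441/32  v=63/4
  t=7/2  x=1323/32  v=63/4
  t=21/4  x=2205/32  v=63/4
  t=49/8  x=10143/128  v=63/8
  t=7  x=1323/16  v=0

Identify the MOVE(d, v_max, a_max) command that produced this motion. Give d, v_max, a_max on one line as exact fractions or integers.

final state: t=7, x=1323/16, v=0 → d = 1323/16
a_max = (9/2−0)/(1/2−0) = 9
max v = 63/4 over t∈[7/4,21/4] → v_max = 63/4
check: 63/4·(7/4+7/2) = 1323/16 ✓

d=1323/16 v_max=63/4 a_max=9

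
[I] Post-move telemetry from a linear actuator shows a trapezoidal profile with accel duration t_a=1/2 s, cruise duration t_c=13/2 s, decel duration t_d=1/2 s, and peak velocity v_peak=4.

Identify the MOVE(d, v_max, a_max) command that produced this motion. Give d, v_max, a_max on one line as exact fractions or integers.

d=28 v_max=4 a_max=8

a_max = 4/(1/2) = 8
d_a = ½·4·1/2 = 1; d_c = 4·13/2 = 26
d = 2·1 + 26 = 28
t_c = 13/2 > 0 so v_max = 4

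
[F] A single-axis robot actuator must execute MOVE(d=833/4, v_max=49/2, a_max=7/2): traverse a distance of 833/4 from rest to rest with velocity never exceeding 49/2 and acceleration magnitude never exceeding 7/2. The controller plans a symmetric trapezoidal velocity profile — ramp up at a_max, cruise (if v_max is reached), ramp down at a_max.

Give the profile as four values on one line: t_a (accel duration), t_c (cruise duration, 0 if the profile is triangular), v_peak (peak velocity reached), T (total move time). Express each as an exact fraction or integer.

t_a=7 t_c=3/2 v_peak=49/2 T=31/2

v_max²/a_max = (49/2)²/(7/2) = 343/2
833/4 ≥ 343/2 → trapezoidal
t_a = (49/2)/(7/2) = 7; v_peak = 49/2
d_cruise = 833/4 − 343/2 = 147/4; t_c = (147/4)/(49/2) = 3/2
T = 2·7 + 3/2 = 31/2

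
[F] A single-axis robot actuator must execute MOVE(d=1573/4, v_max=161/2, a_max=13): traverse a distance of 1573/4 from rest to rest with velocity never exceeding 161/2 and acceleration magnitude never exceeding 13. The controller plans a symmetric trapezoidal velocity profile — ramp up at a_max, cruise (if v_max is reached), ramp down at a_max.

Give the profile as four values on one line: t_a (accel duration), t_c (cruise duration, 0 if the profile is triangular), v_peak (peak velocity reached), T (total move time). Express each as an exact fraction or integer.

t_a=11/2 t_c=0 v_peak=143/2 T=11

(v_max)²/a_max = (161/2)²/13 = 25921/52
1573/4 < 25921/52 so t_c = 0
v_peak = √(1573/4·13) = √(20449/4) = 143/2
t_a = (143/2)/13 = 11/2; t_c = 0
T = 2·11/2 = 11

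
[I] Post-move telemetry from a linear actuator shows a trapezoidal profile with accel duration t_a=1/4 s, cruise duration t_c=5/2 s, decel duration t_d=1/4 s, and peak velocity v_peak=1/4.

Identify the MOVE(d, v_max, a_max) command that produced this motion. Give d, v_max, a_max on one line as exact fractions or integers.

a_max = (1/4)/(1/4) = 1
d_a = ½·1/4·1/4 = 1/32; d_c = 1/4·5/2 = 5/8
d = 2·1/32 + 5/8 = 11/16
t_c = 5/2 > 0 so v_max = 1/4

d=11/16 v_max=1/4 a_max=1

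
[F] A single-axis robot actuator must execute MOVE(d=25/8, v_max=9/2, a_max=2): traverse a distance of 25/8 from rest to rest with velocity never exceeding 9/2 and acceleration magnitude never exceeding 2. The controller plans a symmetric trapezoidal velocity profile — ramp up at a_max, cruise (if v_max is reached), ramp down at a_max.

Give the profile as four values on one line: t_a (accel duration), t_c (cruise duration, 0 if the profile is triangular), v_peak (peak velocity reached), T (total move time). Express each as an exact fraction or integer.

v_max²/a_max = (9/2)²/2 = 81/8
25/8 < 81/8 so t_c = 0
v_peak = √(25/8·2) = √(25/4) = 5/2
t_a = (5/2)/2 = 5/4; t_c = 0
T = 2·5/4 = 5/2

t_a=5/4 t_c=0 v_peak=5/2 T=5/2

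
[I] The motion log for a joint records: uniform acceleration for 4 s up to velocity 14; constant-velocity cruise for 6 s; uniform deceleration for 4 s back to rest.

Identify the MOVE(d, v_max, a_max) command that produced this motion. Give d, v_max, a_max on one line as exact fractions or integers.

a_max = 14/4 = 7/2
d_a = ½·14·4 = 28; d_c = 14·6 = 84
d = 2·28 + 84 = 140
t_c = 6 > 0 → v_max = v_peak = 14

d=140 v_max=14 a_max=7/2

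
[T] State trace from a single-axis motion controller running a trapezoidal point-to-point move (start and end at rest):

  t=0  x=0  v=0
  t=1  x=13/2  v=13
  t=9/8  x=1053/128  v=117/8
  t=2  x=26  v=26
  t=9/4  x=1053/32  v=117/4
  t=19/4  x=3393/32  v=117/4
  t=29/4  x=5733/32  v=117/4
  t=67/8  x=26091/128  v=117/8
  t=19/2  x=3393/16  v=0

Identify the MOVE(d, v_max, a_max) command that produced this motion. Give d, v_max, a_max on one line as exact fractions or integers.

final state: t=19/2, x=3393/16, v=0 → d = 3393/16
a_max = (13−0)/(1−0) = 13
max v = 117/4 over t∈[9/4,29/4] → v_max = 117/4
check: 117/4·(9/4+5) = 3393/16 ✓

d=3393/16 v_max=117/4 a_max=13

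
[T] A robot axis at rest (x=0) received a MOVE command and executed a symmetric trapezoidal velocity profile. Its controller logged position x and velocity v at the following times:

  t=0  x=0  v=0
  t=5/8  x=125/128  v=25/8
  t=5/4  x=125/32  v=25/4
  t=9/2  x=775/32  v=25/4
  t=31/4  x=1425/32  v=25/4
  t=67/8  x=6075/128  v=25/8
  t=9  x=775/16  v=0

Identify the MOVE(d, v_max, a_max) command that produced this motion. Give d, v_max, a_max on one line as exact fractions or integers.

final state: t=9, x=775/16, v=0 → d = 775/16
a_max = (25/8−0)/(5/8−0) = 5
max v = 25/4 over t∈[5/4,31/4] → v_max = 25/4
check: 25/4·(5/4+13/2) = 775/16 ✓

d=775/16 v_max=25/4 a_max=5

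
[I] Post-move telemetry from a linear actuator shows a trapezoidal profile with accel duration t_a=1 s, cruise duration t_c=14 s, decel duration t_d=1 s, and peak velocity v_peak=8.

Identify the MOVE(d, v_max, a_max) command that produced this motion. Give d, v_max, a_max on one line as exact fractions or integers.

a_max = 8/1 = 8
d_a = ½·8·1 = 4; d_c = 8·14 = 112
d = 2·4 + 112 = 120
t_c = 14 > 0 → v_max = v_peak = 8

d=120 v_max=8 a_max=8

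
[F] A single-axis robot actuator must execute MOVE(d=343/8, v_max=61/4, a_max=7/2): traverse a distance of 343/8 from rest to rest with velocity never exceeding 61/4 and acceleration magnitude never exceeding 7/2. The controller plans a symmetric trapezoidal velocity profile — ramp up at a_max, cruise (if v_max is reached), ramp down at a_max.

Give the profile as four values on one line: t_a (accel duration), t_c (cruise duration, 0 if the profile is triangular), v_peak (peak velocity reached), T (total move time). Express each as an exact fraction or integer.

(v_max)²/a_max = (61/4)²/(7/2) = 3721/56
343/8 < 3721/56 → triangular
v_peak = √(343/8·7/2) = √(2401/16) = 49/4
t_a = (49/4)/(7/2) = 7/2; t_c = 0
T = 2·7/2 = 7

t_a=7/2 t_c=0 v_peak=49/4 T=7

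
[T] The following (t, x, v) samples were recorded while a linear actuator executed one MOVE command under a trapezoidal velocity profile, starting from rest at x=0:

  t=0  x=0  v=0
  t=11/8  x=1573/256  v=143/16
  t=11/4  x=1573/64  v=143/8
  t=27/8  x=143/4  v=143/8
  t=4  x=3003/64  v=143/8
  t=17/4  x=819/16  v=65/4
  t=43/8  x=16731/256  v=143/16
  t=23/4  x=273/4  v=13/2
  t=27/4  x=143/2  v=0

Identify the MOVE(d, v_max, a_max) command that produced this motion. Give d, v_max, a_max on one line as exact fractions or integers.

final state: t=27/4, x=143/2, v=0 → d = 143/2
a_max = (143/16−0)/(11/8−0) = 13/2
max v = 143/8 over t∈[11/4,4] → v_max = 143/8
check: 143/8·(11/4+5/4) = 143/2 ✓

d=143/2 v_max=143/8 a_max=13/2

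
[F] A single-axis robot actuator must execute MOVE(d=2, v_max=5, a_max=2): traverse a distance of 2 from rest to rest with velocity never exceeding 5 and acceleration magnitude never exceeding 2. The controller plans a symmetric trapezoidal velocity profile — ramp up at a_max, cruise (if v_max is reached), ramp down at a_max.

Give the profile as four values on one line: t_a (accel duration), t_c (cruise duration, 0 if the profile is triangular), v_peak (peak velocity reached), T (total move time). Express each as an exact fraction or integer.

t_a=1 t_c=0 v_peak=2 T=2

vₘ²/aₘ = 5²/2 = 25/2
2 < 25/2 → triangular
v_peak = √(2·2) = √4 = 2
t_a = 2/2 = 1; t_c = 0
T = 2·1 = 2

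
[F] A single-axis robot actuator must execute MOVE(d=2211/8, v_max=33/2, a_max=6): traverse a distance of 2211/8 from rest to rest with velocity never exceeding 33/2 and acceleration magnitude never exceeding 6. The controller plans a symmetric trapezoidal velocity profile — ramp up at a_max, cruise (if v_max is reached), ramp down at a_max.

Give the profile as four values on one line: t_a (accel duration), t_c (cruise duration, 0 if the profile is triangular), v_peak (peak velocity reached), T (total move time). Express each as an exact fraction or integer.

vₘ²/aₘ = (33/2)²/6 = 363/8
2211/8 ≥ 363/8 ⇒ cruise phase
t_a = (33/2)/6 = 11/4; v_peak = 33/2
d_cruise = 2211/8 − 363/8 = 231; t_c = 231/(33/2) = 14
T = 2·11/4 + 14 = 39/2

t_a=11/4 t_c=14 v_peak=33/2 T=39/2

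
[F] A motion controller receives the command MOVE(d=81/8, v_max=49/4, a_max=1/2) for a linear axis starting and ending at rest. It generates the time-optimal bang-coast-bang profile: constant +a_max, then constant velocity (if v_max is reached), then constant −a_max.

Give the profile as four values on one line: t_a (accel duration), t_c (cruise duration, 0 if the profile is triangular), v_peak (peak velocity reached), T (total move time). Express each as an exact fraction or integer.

v_max²/a_max = (49/4)²/(1/2) = 2401/8
81/8 < 2401/8 → triangular
v_peak = √(81/8·1/2) = √(81/16) = 9/4
t_a = (9/4)/(1/2) = 9/2; t_c = 0
T = 2·9/2 = 9

t_a=9/2 t_c=0 v_peak=9/4 T=9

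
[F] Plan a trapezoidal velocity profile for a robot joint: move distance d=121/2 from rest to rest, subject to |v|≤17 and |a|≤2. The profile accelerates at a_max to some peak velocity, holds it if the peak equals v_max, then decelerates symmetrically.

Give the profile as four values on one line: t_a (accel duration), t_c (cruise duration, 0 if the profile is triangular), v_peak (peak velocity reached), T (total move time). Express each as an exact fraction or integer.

t_a=11/2 t_c=0 v_peak=11 T=11

(v_max)²/a_max = 17²/2 = 289/2
121/2 < 289/2 → triangular
v_peak = √(121/2·2) = √121 = 11
t_a = 11/2; t_c = 0
T = 2·11/2 = 11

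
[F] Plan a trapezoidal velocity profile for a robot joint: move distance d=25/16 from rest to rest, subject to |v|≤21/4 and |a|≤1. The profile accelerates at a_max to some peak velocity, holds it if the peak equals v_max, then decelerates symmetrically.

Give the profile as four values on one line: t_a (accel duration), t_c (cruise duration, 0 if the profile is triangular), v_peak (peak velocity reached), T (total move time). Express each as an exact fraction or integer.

t_a=5/4 t_c=0 v_peak=5/4 T=5/2

vₘ²/aₘ = (21/4)²/1 = 441/16
25/16 < 441/16 → triangular
v_peak = √(25/16·1) = √(25/16) = 5/4
t_a = (5/4)/1 = 5/4; t_c = 0
T = 2·5/4 = 5/2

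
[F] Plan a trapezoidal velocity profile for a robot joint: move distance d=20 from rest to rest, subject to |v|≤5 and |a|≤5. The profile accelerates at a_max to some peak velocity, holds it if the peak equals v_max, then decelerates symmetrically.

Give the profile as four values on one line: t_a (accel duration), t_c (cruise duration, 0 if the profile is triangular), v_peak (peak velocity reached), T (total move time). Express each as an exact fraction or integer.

t_a=1 t_c=3 v_peak=5 T=5

(v_max)²/a_max = 5²/5 = 5
20 ≥ 5 → trapezoidal
t_a = 5/5 = 1; v_peak = 5
d_cruise = 20 − 5 = 15; t_c = 15/5 = 3
T = 2·1 + 3 = 5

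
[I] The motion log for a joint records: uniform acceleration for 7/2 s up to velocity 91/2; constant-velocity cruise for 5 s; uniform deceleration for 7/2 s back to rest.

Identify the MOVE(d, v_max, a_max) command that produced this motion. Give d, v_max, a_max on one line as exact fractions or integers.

d=1547/4 v_max=91/2 a_max=13

a_max = (91/2)/(7/2) = 13
d_a = ½·91/2·7/2 = 637/8; d_c = 91/2·5 = 455/2
d = 2·637/8 + 455/2 = 1547/4
t_c = 5 > 0 → v_max = v_peak = 91/2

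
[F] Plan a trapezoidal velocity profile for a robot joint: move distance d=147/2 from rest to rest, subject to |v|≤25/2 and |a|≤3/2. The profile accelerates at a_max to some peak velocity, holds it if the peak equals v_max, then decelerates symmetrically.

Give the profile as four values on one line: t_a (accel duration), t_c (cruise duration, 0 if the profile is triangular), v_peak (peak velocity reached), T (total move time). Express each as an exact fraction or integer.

t_a=7 t_c=0 v_peak=21/2 T=14

v_max²/a_max = (25/2)²/(3/2) = 625/6
147/2 < 625/6 ⇒ no cruise
v_peak = √(147/2·3/2) = √(441/4) = 21/2
t_a = (21/2)/(3/2) = 7; t_c = 0
T = 2·7 = 14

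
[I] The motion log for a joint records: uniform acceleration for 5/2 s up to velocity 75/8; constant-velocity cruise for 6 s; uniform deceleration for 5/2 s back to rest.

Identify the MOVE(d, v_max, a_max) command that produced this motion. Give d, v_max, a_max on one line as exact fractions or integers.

d=1275/16 v_max=75/8 a_max=15/4

a_max = (75/8)/(5/2) = 15/4
d_a = ½·75/8·5/2 = 375/32; d_c = 75/8·6 = 225/4
d = 2·375/32 + 225/4 = 1275/16
t_c = 6 > 0 → v_max = v_peak = 75/8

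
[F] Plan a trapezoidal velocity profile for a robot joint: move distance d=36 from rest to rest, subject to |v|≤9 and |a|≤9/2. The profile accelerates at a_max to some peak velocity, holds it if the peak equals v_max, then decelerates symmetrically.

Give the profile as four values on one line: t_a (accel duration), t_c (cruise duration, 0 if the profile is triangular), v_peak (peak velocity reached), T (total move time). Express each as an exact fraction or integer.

v_max²/a_max = 9²/(9/2) = 18
36 ≥ 18 → trapezoidal
t_a = 9/(9/2) = 2; v_peak = 9
d_cruise = 36 − 18 = 18; t_c = 18/9 = 2
T = 2·2 + 2 = 6

t_a=2 t_c=2 v_peak=9 T=6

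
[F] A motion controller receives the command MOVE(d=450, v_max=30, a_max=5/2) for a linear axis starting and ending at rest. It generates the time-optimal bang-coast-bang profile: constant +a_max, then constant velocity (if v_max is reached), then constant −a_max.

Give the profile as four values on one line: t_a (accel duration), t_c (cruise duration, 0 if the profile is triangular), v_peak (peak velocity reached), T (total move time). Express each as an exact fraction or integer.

t_a=12 t_c=3 v_peak=30 T=27

vₘ²/aₘ = 30²/(5/2) = 360
450 ≥ 360 → trapezoidal
t_a = 30/(5/2) = 12; v_peak = 30
d_cruise = 450 − 360 = 90; t_c = 90/30 = 3
T = 2·12 + 3 = 27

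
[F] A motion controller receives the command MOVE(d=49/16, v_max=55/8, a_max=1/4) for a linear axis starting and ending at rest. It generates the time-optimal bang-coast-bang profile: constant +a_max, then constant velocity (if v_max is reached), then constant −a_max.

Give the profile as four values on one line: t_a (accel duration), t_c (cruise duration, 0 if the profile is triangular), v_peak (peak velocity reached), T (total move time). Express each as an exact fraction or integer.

t_a=7/2 t_c=0 v_peak=7/8 T=7

vₘ²/aₘ = (55/8)²/(1/4) = 3025/16
49/16 < 3025/16 so t_c = 0
v_peak = √(49/16·1/4) = √(49/64) = 7/8
t_a = (7/8)/(1/4) = 7/2; t_c = 0
T = 2·7/2 = 7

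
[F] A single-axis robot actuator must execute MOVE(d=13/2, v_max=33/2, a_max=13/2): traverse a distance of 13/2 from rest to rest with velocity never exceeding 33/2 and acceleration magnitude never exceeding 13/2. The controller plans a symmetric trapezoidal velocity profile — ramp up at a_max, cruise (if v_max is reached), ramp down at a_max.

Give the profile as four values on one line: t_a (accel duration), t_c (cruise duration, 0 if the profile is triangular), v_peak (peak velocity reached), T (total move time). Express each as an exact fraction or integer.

t_a=1 t_c=0 v_peak=13/2 T=2

v_max²/a_max = (33/2)²/(13/2) = 1089/26
13/2 < 1089/26 → triangular
v_peak = √(13/2·13/2) = √(169/4) = 13/2
t_a = (13/2)/(13/2) = 1; t_c = 0
T = 2·1 = 2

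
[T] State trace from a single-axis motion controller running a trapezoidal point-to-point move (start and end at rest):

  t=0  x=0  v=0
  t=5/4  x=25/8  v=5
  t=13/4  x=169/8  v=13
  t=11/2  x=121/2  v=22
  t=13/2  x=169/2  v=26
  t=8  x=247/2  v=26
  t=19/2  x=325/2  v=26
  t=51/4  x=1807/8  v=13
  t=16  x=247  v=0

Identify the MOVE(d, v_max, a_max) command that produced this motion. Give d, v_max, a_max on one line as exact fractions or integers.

final state: t=16, x=247, v=0 → d = 247
a_max = (5−0)/(5/4−0) = 4
max v = 26 over t∈[13/2,19/2] → v_max = 26
check: 26·(13/2+3) = 247 ✓

d=247 v_max=26 a_max=4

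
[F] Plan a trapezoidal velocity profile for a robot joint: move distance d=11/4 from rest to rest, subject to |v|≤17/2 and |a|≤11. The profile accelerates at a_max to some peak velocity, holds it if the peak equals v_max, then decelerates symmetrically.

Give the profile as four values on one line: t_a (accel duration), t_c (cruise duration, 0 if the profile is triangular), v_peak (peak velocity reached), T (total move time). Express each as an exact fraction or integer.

vₘ²/aₘ = (17/2)²/11 = 289/44
11/4 < 289/44 ⇒ no cruise
v_peak = √(11/4·11) = √(121/4) = 11/2
t_a = (11/2)/11 = 1/2; t_c = 0
T = 2·1/2 = 1

t_a=1/2 t_c=0 v_peak=11/2 T=1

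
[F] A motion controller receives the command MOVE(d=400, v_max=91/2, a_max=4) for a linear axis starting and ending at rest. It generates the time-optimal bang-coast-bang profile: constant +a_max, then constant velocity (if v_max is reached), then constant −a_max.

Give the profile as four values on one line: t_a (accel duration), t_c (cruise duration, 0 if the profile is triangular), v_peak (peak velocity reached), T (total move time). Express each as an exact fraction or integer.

t_a=10 t_c=0 v_peak=40 T=20

vₘ²/aₘ = (91/2)²/4 = 8281/16
400 < 8281/16 → triangular
v_peak = √(400·4) = √1600 = 40
t_a = 40/4 = 10; t_c = 0
T = 2·10 = 20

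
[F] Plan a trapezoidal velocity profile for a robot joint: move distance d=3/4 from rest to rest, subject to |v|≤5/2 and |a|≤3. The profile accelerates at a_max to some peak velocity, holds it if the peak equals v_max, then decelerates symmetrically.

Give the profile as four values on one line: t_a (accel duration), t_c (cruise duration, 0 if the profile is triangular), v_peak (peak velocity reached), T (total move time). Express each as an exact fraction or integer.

t_a=1/2 t_c=0 v_peak=3/2 T=1

vₘ²/aₘ = (5/2)²/3 = 25/12
3/4 < 25/12 so t_c = 0
v_peak = √(3/4·3) = √(9/4) = 3/2
t_a = (3/2)/3 = 1/2; t_c = 0
T = 2·1/2 = 1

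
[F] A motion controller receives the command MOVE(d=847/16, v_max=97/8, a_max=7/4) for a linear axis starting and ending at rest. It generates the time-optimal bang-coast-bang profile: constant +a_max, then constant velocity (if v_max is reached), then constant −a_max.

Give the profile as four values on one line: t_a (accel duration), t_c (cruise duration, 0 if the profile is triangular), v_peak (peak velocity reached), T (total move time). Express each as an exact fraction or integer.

t_a=11/2 t_c=0 v_peak=77/8 T=11

v_max²/a_max = (97/8)²/(7/4) = 9409/112
847/16 < 9409/112 so t_c = 0
v_peak = √(847/16·7/4) = √(5929/64) = 77/8
t_a = (77/8)/(7/4) = 11/2; t_c = 0
T = 2·11/2 = 11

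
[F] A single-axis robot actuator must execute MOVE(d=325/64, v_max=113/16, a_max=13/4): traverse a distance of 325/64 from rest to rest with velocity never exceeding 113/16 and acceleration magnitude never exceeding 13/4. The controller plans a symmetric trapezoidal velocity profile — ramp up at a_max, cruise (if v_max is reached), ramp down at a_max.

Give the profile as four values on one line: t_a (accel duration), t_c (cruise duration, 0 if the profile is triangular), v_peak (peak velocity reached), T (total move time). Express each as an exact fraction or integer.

vₘ²/aₘ = (113/16)²/(13/4) = 12769/832
325/64 < 12769/832 so t_c = 0
v_peak = √(325/64·13/4) = √(4225/256) = 65/16
t_a = (65/16)/(13/4) = 5/4; t_c = 0
T = 2·5/4 = 5/2

t_a=5/4 t_c=0 v_peak=65/16 T=5/2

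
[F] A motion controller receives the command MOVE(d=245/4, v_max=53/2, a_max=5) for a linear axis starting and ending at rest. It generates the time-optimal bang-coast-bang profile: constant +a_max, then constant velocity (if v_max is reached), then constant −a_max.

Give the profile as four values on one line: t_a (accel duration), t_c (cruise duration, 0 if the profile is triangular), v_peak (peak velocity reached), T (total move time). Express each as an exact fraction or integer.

vₘ²/aₘ = (53/2)²/5 = 2809/20
245/4 < 2809/20 ⇒ no cruise
v_peak = √(245/4·5) = √(1225/4) = 35/2
t_a = (35/2)/5 = 7/2; t_c = 0
T = 2·7/2 = 7

t_a=7/2 t_c=0 v_peak=35/2 T=7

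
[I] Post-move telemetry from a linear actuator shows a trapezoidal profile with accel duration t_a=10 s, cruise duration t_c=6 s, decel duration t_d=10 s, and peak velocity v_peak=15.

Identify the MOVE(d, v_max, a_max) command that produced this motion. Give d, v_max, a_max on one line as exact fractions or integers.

d=240 v_max=15 a_max=3/2

a_max = 15/10 = 3/2
d_a = ½·15·10 = 75; d_c = 15·6 = 90
d = 2·75 + 90 = 240
t_c = 6 > 0 ⇒ limit active, v_max = 15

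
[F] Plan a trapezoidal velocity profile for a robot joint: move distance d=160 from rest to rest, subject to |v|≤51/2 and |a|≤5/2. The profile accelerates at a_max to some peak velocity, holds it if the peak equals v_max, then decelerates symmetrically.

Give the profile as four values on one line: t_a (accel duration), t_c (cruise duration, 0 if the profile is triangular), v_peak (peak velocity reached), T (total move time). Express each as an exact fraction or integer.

vₘ²/aₘ = (51/2)²/(5/2) = 2601/10
160 < 2601/10 ⇒ no cruise
v_peak = √(160·5/2) = √400 = 20
t_a = 20/(5/2) = 8; t_c = 0
T = 2·8 = 16

t_a=8 t_c=0 v_peak=20 T=16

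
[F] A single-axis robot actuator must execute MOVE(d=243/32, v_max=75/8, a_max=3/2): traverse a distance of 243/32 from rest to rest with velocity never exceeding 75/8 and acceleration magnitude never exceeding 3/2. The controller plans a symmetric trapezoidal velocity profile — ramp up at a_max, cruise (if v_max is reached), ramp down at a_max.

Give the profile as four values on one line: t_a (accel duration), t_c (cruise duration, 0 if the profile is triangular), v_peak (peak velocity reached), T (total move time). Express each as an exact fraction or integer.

v_max²/a_max = (75/8)²/(3/2) = 1875/32
243/32 < 1875/32 ⇒ no cruise
v_peak = √(243/32·3/2) = √(729/64) = 27/8
t_a = (27/8)/(3/2) = 9/4; t_c = 0
T = 2·9/4 = 9/2

t_a=9/4 t_c=0 v_peak=27/8 T=9/2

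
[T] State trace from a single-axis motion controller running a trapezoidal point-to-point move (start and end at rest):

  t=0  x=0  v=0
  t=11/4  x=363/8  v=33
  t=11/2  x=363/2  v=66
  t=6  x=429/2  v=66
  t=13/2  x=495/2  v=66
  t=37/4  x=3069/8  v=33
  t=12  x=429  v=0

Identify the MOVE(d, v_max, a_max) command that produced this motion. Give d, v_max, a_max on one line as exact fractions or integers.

final state: t=12, x=429, v=0 → d = 429
a_max = (33−0)/(11/4−0) = 12
max v = 66 over t∈[11/2,13/2] → v_max = 66
check: 66·(11/2+1) = 429 ✓

d=429 v_max=66 a_max=12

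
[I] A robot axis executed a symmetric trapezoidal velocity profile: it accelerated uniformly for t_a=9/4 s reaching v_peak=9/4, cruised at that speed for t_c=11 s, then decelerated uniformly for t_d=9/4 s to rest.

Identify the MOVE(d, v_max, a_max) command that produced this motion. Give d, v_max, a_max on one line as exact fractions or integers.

d=477/16 v_max=9/4 a_max=1

a_max = (9/4)/(9/4) = 1
d_a = ½·9/4·9/4 = 81/32; d_c = 9/4·11 = 99/4
d = 2·81/32 + 99/4 = 477/16
t_c = 11 > 0 so v_max = 9/4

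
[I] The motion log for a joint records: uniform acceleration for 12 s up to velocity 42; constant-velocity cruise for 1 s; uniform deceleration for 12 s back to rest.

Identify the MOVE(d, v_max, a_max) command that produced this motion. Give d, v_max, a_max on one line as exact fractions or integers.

d=546 v_max=42 a_max=7/2

a_max = 42/12 = 7/2
d_a = ½·42·12 = 252; d_c = 42·1 = 42
d = 2·252 + 42 = 546
t_c = 1 > 0 so v_max = 42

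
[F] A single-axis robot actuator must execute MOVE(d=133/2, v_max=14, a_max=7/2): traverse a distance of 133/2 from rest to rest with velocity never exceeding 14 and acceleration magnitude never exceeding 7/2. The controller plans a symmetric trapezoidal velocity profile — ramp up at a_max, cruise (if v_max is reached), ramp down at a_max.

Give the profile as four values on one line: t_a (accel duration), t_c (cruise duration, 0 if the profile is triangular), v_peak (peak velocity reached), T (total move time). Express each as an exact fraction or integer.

t_a=4 t_c=3/4 v_peak=14 T=35/4

v_max²/a_max = 14²/(7/2) = 56
133/2 ≥ 56 → trapezoidal
t_a = 14/(7/2) = 4; v_peak = 14
d_cruise = 133/2 − 56 = 21/2; t_c = (21/2)/14 = 3/4
T = 2·4 + 3/4 = 35/4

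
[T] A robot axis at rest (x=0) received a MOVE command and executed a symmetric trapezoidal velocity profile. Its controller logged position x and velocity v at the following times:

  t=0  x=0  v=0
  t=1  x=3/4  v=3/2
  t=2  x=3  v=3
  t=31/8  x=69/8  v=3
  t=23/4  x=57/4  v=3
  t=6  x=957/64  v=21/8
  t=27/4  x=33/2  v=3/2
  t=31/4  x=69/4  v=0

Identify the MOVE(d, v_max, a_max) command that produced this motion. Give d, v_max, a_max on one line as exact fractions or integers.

final state: t=31/4, x=69/4, v=0 → d = 69/4
a_max = (3/2−0)/(1−0) = 3/2
max v = 3 over t∈[2,23/4] → v_max = 3
check: 3·(2+15/4) = 69/4 ✓

d=69/4 v_max=3 a_max=3/2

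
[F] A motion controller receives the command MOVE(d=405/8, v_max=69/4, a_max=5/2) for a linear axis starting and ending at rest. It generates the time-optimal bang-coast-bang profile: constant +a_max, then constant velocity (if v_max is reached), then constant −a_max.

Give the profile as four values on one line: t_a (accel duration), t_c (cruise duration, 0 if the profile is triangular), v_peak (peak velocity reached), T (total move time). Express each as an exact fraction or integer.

t_a=9/2 t_c=0 v_peak=45/4 T=9

v_max²/a_max = (69/4)²/(5/2) = 4761/40
405/8 < 4761/40 ⇒ no cruise
v_peak = √(405/8·5/2) = √(2025/16) = 45/4
t_a = (45/4)/(5/2) = 9/2; t_c = 0
T = 2·9/2 = 9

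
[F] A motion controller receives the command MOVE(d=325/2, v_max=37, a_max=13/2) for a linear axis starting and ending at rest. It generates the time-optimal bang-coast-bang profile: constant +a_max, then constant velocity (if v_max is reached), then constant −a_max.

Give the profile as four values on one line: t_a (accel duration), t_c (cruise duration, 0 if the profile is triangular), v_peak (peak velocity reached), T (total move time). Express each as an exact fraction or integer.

t_a=5 t_c=0 v_peak=65/2 T=10

(v_max)²/a_max = 37²/(13/2) = 2738/13
325/2 < 2738/13 → triangular
v_peak = √(325/2·13/2) = √(4225/4) = 65/2
t_a = (65/2)/(13/2) = 5; t_c = 0
T = 2·5 = 10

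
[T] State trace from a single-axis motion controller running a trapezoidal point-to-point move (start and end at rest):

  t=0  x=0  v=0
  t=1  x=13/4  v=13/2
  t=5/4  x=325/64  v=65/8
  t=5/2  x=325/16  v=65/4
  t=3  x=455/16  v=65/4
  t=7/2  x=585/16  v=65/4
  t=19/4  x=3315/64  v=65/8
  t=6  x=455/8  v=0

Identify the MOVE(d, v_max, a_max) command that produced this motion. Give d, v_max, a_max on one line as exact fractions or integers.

final state: t=6, x=455/8, v=0 → d = 455/8
a_max = (13/2−0)/(1−0) = 13/2
max v = 65/4 over t∈[5/2,7/2] → v_max = 65/4
check: 65/4·(5/2+1) = 455/8 ✓

d=455/8 v_max=65/4 a_max=13/2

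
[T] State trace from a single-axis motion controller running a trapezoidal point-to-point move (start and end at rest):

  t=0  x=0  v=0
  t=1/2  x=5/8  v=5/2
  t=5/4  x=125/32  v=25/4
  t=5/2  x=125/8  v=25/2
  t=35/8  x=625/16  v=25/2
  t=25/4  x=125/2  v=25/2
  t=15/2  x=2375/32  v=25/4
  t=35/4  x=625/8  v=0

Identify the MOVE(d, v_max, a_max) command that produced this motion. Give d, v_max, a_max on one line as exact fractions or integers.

final state: t=35/4, x=625/8, v=0 → d = 625/8
a_max = (5/2−0)/(1/2−0) = 5
max v = 25/2 over t∈[5/2,25/4] → v_max = 25/2
check: 25/2·(5/2+15/4) = 625/8 ✓

d=625/8 v_max=25/2 a_max=5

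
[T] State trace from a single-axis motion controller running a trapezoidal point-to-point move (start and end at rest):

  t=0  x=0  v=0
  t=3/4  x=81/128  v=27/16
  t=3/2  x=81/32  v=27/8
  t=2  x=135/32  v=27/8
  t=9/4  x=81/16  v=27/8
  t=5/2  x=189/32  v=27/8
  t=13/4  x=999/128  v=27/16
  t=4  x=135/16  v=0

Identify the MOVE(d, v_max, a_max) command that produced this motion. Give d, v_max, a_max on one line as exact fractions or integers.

d=135/16 v_max=27/8 a_max=9/4

final state: t=4, x=135/16, v=0 → d = 135/16
a_max = (27/16−0)/(3/4−0) = 9/4
max v = 27/8 over t∈[3/2,5/2] → v_max = 27/8
check: 27/8·(3/2+1) = 135/16 ✓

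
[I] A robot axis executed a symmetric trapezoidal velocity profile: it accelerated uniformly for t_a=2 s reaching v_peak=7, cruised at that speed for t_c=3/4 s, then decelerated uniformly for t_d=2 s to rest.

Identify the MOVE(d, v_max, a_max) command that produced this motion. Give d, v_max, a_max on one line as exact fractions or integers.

d=77/4 v_max=7 a_max=7/2

a_max = 7/2
d_a = ½·7·2 = 7; d_c = 7·3/4 = 21/4
d = 2·7 + 21/4 = 77/4
t_c = 3/4 > 0 ⇒ limit active, v_max = 7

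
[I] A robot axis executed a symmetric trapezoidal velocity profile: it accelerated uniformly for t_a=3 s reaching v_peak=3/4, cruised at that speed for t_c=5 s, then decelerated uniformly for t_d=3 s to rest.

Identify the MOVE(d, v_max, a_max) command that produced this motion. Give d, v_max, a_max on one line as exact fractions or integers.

d=6 v_max=3/4 a_max=1/4

a_max = (3/4)/3 = 1/4
d_a = ½·3/4·3 = 9/8; d_c = 3/4·5 = 15/4
d = 2·9/8 + 15/4 = 6
t_c = 5 > 0 ⇒ limit active, v_max = 3/4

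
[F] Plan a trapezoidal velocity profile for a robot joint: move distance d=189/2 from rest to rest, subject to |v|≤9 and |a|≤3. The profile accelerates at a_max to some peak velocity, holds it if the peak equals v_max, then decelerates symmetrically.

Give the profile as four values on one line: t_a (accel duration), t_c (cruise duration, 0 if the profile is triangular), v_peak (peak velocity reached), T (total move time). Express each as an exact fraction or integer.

v_max²/a_max = 9²/3 = 27
189/2 ≥ 27 so v_max reached
t_a = 9/3 = 3; v_peak = 9
d_cruise = 189/2 − 27 = 135/2; t_c = (135/2)/9 = 15/2
T = 2·3 + 15/2 = 27/2

t_a=3 t_c=15/2 v_peak=9 T=27/2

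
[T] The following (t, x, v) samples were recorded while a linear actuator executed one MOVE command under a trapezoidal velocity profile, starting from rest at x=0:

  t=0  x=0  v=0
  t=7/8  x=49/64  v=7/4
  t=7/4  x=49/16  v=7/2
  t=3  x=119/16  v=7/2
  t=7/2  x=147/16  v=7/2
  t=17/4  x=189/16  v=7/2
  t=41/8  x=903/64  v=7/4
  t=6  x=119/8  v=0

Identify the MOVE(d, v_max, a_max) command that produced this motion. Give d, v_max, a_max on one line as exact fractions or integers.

d=119/8 v_max=7/2 a_max=2

final state: t=6, x=119/8, v=0 → d = 119/8
a_max = (7/4−0)/(7/8−0) = 2
max v = 7/2 over t∈[7/4,17/4] → v_max = 7/2
check: 7/2·(7/4+5/2) = 119/8 ✓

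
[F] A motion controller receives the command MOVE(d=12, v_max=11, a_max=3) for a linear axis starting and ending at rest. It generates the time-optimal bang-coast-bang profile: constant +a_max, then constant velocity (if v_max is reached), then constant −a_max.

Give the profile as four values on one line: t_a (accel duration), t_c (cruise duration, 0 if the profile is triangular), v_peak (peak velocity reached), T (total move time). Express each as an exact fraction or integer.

vₘ²/aₘ = 11²/3 = 121/3
12 < 121/3 ⇒ no cruise
v_peak = √(12·3) = √36 = 6
t_a = 6/3 = 2; t_c = 0
T = 2·2 = 4

t_a=2 t_c=0 v_peak=6 T=4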